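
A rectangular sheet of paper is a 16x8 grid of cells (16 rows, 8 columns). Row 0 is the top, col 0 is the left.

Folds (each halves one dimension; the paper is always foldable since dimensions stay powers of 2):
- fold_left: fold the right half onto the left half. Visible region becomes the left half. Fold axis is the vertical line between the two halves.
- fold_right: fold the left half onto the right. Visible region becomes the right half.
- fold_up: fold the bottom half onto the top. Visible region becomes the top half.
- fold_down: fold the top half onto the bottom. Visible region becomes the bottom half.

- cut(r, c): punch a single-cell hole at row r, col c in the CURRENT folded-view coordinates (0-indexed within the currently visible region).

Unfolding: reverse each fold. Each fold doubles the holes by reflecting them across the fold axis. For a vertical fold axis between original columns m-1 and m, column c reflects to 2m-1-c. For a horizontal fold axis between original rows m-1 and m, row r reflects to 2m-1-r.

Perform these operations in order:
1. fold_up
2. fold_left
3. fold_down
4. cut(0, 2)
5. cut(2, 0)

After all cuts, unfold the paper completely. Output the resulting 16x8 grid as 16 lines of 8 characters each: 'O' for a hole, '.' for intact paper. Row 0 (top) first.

Answer: ........
O......O
........
..O..O..
..O..O..
........
O......O
........
........
O......O
........
..O..O..
..O..O..
........
O......O
........

Derivation:
Op 1 fold_up: fold axis h@8; visible region now rows[0,8) x cols[0,8) = 8x8
Op 2 fold_left: fold axis v@4; visible region now rows[0,8) x cols[0,4) = 8x4
Op 3 fold_down: fold axis h@4; visible region now rows[4,8) x cols[0,4) = 4x4
Op 4 cut(0, 2): punch at orig (4,2); cuts so far [(4, 2)]; region rows[4,8) x cols[0,4) = 4x4
Op 5 cut(2, 0): punch at orig (6,0); cuts so far [(4, 2), (6, 0)]; region rows[4,8) x cols[0,4) = 4x4
Unfold 1 (reflect across h@4): 4 holes -> [(1, 0), (3, 2), (4, 2), (6, 0)]
Unfold 2 (reflect across v@4): 8 holes -> [(1, 0), (1, 7), (3, 2), (3, 5), (4, 2), (4, 5), (6, 0), (6, 7)]
Unfold 3 (reflect across h@8): 16 holes -> [(1, 0), (1, 7), (3, 2), (3, 5), (4, 2), (4, 5), (6, 0), (6, 7), (9, 0), (9, 7), (11, 2), (11, 5), (12, 2), (12, 5), (14, 0), (14, 7)]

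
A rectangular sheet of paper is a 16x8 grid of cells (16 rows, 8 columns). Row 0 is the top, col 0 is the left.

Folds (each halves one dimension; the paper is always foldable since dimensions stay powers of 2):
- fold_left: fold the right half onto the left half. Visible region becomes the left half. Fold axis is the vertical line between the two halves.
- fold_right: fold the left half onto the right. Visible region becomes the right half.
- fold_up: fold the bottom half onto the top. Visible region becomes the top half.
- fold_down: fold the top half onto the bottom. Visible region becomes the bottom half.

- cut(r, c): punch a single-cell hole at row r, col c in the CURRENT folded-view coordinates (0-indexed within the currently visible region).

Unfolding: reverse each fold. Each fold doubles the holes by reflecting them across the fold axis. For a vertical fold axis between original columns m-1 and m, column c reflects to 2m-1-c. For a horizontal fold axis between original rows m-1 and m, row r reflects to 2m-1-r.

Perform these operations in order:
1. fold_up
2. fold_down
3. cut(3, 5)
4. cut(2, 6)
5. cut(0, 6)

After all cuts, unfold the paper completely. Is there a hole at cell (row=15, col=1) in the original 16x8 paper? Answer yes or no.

Answer: no

Derivation:
Op 1 fold_up: fold axis h@8; visible region now rows[0,8) x cols[0,8) = 8x8
Op 2 fold_down: fold axis h@4; visible region now rows[4,8) x cols[0,8) = 4x8
Op 3 cut(3, 5): punch at orig (7,5); cuts so far [(7, 5)]; region rows[4,8) x cols[0,8) = 4x8
Op 4 cut(2, 6): punch at orig (6,6); cuts so far [(6, 6), (7, 5)]; region rows[4,8) x cols[0,8) = 4x8
Op 5 cut(0, 6): punch at orig (4,6); cuts so far [(4, 6), (6, 6), (7, 5)]; region rows[4,8) x cols[0,8) = 4x8
Unfold 1 (reflect across h@4): 6 holes -> [(0, 5), (1, 6), (3, 6), (4, 6), (6, 6), (7, 5)]
Unfold 2 (reflect across h@8): 12 holes -> [(0, 5), (1, 6), (3, 6), (4, 6), (6, 6), (7, 5), (8, 5), (9, 6), (11, 6), (12, 6), (14, 6), (15, 5)]
Holes: [(0, 5), (1, 6), (3, 6), (4, 6), (6, 6), (7, 5), (8, 5), (9, 6), (11, 6), (12, 6), (14, 6), (15, 5)]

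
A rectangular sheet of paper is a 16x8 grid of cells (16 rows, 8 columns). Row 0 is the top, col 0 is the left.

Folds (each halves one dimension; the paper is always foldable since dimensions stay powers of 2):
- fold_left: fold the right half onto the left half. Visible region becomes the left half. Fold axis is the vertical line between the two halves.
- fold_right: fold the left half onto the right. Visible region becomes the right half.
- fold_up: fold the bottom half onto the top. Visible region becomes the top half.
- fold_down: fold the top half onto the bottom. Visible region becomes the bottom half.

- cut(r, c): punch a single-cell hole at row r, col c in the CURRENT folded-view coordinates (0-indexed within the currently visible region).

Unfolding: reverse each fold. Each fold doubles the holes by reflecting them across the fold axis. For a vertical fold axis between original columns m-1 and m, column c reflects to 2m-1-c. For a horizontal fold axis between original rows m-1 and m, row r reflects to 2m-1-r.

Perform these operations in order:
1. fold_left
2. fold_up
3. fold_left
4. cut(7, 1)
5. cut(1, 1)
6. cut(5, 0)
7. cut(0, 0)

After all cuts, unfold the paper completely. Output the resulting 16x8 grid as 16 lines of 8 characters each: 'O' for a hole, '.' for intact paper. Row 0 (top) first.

Answer: O..OO..O
.OO..OO.
........
........
........
O..OO..O
........
.OO..OO.
.OO..OO.
........
O..OO..O
........
........
........
.OO..OO.
O..OO..O

Derivation:
Op 1 fold_left: fold axis v@4; visible region now rows[0,16) x cols[0,4) = 16x4
Op 2 fold_up: fold axis h@8; visible region now rows[0,8) x cols[0,4) = 8x4
Op 3 fold_left: fold axis v@2; visible region now rows[0,8) x cols[0,2) = 8x2
Op 4 cut(7, 1): punch at orig (7,1); cuts so far [(7, 1)]; region rows[0,8) x cols[0,2) = 8x2
Op 5 cut(1, 1): punch at orig (1,1); cuts so far [(1, 1), (7, 1)]; region rows[0,8) x cols[0,2) = 8x2
Op 6 cut(5, 0): punch at orig (5,0); cuts so far [(1, 1), (5, 0), (7, 1)]; region rows[0,8) x cols[0,2) = 8x2
Op 7 cut(0, 0): punch at orig (0,0); cuts so far [(0, 0), (1, 1), (5, 0), (7, 1)]; region rows[0,8) x cols[0,2) = 8x2
Unfold 1 (reflect across v@2): 8 holes -> [(0, 0), (0, 3), (1, 1), (1, 2), (5, 0), (5, 3), (7, 1), (7, 2)]
Unfold 2 (reflect across h@8): 16 holes -> [(0, 0), (0, 3), (1, 1), (1, 2), (5, 0), (5, 3), (7, 1), (7, 2), (8, 1), (8, 2), (10, 0), (10, 3), (14, 1), (14, 2), (15, 0), (15, 3)]
Unfold 3 (reflect across v@4): 32 holes -> [(0, 0), (0, 3), (0, 4), (0, 7), (1, 1), (1, 2), (1, 5), (1, 6), (5, 0), (5, 3), (5, 4), (5, 7), (7, 1), (7, 2), (7, 5), (7, 6), (8, 1), (8, 2), (8, 5), (8, 6), (10, 0), (10, 3), (10, 4), (10, 7), (14, 1), (14, 2), (14, 5), (14, 6), (15, 0), (15, 3), (15, 4), (15, 7)]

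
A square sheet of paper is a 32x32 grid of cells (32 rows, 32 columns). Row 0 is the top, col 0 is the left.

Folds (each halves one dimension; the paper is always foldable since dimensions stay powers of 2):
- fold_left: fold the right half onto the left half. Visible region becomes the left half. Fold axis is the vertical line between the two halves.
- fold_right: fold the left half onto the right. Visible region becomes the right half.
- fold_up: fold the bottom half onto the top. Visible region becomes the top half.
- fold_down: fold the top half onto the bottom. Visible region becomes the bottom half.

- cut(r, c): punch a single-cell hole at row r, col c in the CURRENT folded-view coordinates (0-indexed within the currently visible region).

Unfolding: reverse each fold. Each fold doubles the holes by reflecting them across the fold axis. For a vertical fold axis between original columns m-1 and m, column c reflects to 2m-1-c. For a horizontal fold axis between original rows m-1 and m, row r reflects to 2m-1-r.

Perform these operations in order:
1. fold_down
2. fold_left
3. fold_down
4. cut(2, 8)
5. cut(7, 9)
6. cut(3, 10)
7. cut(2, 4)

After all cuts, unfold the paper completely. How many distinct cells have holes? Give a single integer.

Answer: 32

Derivation:
Op 1 fold_down: fold axis h@16; visible region now rows[16,32) x cols[0,32) = 16x32
Op 2 fold_left: fold axis v@16; visible region now rows[16,32) x cols[0,16) = 16x16
Op 3 fold_down: fold axis h@24; visible region now rows[24,32) x cols[0,16) = 8x16
Op 4 cut(2, 8): punch at orig (26,8); cuts so far [(26, 8)]; region rows[24,32) x cols[0,16) = 8x16
Op 5 cut(7, 9): punch at orig (31,9); cuts so far [(26, 8), (31, 9)]; region rows[24,32) x cols[0,16) = 8x16
Op 6 cut(3, 10): punch at orig (27,10); cuts so far [(26, 8), (27, 10), (31, 9)]; region rows[24,32) x cols[0,16) = 8x16
Op 7 cut(2, 4): punch at orig (26,4); cuts so far [(26, 4), (26, 8), (27, 10), (31, 9)]; region rows[24,32) x cols[0,16) = 8x16
Unfold 1 (reflect across h@24): 8 holes -> [(16, 9), (20, 10), (21, 4), (21, 8), (26, 4), (26, 8), (27, 10), (31, 9)]
Unfold 2 (reflect across v@16): 16 holes -> [(16, 9), (16, 22), (20, 10), (20, 21), (21, 4), (21, 8), (21, 23), (21, 27), (26, 4), (26, 8), (26, 23), (26, 27), (27, 10), (27, 21), (31, 9), (31, 22)]
Unfold 3 (reflect across h@16): 32 holes -> [(0, 9), (0, 22), (4, 10), (4, 21), (5, 4), (5, 8), (5, 23), (5, 27), (10, 4), (10, 8), (10, 23), (10, 27), (11, 10), (11, 21), (15, 9), (15, 22), (16, 9), (16, 22), (20, 10), (20, 21), (21, 4), (21, 8), (21, 23), (21, 27), (26, 4), (26, 8), (26, 23), (26, 27), (27, 10), (27, 21), (31, 9), (31, 22)]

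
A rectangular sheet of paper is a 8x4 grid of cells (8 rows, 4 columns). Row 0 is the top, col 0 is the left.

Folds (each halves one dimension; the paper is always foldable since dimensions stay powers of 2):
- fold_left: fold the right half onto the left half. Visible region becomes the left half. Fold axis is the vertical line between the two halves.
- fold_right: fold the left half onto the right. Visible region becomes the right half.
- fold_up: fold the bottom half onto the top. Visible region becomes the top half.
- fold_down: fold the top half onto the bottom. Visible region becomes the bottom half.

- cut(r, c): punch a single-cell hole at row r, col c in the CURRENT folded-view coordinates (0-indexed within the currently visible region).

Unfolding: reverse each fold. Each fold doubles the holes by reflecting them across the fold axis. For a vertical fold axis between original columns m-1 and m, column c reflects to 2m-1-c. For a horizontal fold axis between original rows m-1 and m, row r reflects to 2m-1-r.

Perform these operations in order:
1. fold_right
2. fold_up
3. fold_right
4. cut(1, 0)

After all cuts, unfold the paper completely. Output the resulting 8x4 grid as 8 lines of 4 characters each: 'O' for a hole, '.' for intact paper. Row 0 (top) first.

Answer: ....
OOOO
....
....
....
....
OOOO
....

Derivation:
Op 1 fold_right: fold axis v@2; visible region now rows[0,8) x cols[2,4) = 8x2
Op 2 fold_up: fold axis h@4; visible region now rows[0,4) x cols[2,4) = 4x2
Op 3 fold_right: fold axis v@3; visible region now rows[0,4) x cols[3,4) = 4x1
Op 4 cut(1, 0): punch at orig (1,3); cuts so far [(1, 3)]; region rows[0,4) x cols[3,4) = 4x1
Unfold 1 (reflect across v@3): 2 holes -> [(1, 2), (1, 3)]
Unfold 2 (reflect across h@4): 4 holes -> [(1, 2), (1, 3), (6, 2), (6, 3)]
Unfold 3 (reflect across v@2): 8 holes -> [(1, 0), (1, 1), (1, 2), (1, 3), (6, 0), (6, 1), (6, 2), (6, 3)]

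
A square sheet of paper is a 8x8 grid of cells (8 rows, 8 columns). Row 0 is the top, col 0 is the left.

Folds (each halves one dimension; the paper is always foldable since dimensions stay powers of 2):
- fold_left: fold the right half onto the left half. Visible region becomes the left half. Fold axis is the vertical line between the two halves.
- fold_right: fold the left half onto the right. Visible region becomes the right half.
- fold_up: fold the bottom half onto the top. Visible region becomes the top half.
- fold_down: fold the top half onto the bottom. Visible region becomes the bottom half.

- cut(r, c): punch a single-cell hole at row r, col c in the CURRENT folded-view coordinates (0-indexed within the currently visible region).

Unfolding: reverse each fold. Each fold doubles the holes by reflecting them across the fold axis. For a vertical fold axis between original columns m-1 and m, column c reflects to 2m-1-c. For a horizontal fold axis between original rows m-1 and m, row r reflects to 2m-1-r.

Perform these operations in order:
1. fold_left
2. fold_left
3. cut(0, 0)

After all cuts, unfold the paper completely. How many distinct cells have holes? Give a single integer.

Op 1 fold_left: fold axis v@4; visible region now rows[0,8) x cols[0,4) = 8x4
Op 2 fold_left: fold axis v@2; visible region now rows[0,8) x cols[0,2) = 8x2
Op 3 cut(0, 0): punch at orig (0,0); cuts so far [(0, 0)]; region rows[0,8) x cols[0,2) = 8x2
Unfold 1 (reflect across v@2): 2 holes -> [(0, 0), (0, 3)]
Unfold 2 (reflect across v@4): 4 holes -> [(0, 0), (0, 3), (0, 4), (0, 7)]

Answer: 4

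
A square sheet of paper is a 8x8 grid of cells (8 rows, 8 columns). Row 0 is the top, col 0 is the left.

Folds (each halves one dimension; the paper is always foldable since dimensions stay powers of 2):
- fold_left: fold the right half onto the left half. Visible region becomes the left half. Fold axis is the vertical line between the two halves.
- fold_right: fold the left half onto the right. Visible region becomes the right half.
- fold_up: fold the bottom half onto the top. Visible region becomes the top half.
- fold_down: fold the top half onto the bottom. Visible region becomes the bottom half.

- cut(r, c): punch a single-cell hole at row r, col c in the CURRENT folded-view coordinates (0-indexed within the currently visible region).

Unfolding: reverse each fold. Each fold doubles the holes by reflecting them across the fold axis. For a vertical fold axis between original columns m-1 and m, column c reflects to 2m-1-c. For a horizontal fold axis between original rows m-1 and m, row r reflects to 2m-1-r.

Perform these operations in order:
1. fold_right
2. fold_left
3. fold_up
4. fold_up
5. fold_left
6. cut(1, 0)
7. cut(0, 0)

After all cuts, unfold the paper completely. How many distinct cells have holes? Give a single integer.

Op 1 fold_right: fold axis v@4; visible region now rows[0,8) x cols[4,8) = 8x4
Op 2 fold_left: fold axis v@6; visible region now rows[0,8) x cols[4,6) = 8x2
Op 3 fold_up: fold axis h@4; visible region now rows[0,4) x cols[4,6) = 4x2
Op 4 fold_up: fold axis h@2; visible region now rows[0,2) x cols[4,6) = 2x2
Op 5 fold_left: fold axis v@5; visible region now rows[0,2) x cols[4,5) = 2x1
Op 6 cut(1, 0): punch at orig (1,4); cuts so far [(1, 4)]; region rows[0,2) x cols[4,5) = 2x1
Op 7 cut(0, 0): punch at orig (0,4); cuts so far [(0, 4), (1, 4)]; region rows[0,2) x cols[4,5) = 2x1
Unfold 1 (reflect across v@5): 4 holes -> [(0, 4), (0, 5), (1, 4), (1, 5)]
Unfold 2 (reflect across h@2): 8 holes -> [(0, 4), (0, 5), (1, 4), (1, 5), (2, 4), (2, 5), (3, 4), (3, 5)]
Unfold 3 (reflect across h@4): 16 holes -> [(0, 4), (0, 5), (1, 4), (1, 5), (2, 4), (2, 5), (3, 4), (3, 5), (4, 4), (4, 5), (5, 4), (5, 5), (6, 4), (6, 5), (7, 4), (7, 5)]
Unfold 4 (reflect across v@6): 32 holes -> [(0, 4), (0, 5), (0, 6), (0, 7), (1, 4), (1, 5), (1, 6), (1, 7), (2, 4), (2, 5), (2, 6), (2, 7), (3, 4), (3, 5), (3, 6), (3, 7), (4, 4), (4, 5), (4, 6), (4, 7), (5, 4), (5, 5), (5, 6), (5, 7), (6, 4), (6, 5), (6, 6), (6, 7), (7, 4), (7, 5), (7, 6), (7, 7)]
Unfold 5 (reflect across v@4): 64 holes -> [(0, 0), (0, 1), (0, 2), (0, 3), (0, 4), (0, 5), (0, 6), (0, 7), (1, 0), (1, 1), (1, 2), (1, 3), (1, 4), (1, 5), (1, 6), (1, 7), (2, 0), (2, 1), (2, 2), (2, 3), (2, 4), (2, 5), (2, 6), (2, 7), (3, 0), (3, 1), (3, 2), (3, 3), (3, 4), (3, 5), (3, 6), (3, 7), (4, 0), (4, 1), (4, 2), (4, 3), (4, 4), (4, 5), (4, 6), (4, 7), (5, 0), (5, 1), (5, 2), (5, 3), (5, 4), (5, 5), (5, 6), (5, 7), (6, 0), (6, 1), (6, 2), (6, 3), (6, 4), (6, 5), (6, 6), (6, 7), (7, 0), (7, 1), (7, 2), (7, 3), (7, 4), (7, 5), (7, 6), (7, 7)]

Answer: 64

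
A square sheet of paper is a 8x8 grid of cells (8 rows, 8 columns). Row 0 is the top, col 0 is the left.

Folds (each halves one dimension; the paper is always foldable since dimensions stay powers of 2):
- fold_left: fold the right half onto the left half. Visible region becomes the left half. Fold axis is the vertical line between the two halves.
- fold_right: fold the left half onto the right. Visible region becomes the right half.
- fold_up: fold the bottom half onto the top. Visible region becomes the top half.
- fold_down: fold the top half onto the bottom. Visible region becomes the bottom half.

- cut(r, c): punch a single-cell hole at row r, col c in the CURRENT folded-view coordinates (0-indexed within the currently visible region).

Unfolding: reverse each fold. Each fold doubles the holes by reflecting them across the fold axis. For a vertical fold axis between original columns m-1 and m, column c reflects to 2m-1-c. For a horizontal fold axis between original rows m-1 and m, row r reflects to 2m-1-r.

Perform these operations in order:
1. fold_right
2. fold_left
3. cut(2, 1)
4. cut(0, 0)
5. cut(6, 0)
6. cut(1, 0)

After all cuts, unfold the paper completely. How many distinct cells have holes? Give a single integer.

Op 1 fold_right: fold axis v@4; visible region now rows[0,8) x cols[4,8) = 8x4
Op 2 fold_left: fold axis v@6; visible region now rows[0,8) x cols[4,6) = 8x2
Op 3 cut(2, 1): punch at orig (2,5); cuts so far [(2, 5)]; region rows[0,8) x cols[4,6) = 8x2
Op 4 cut(0, 0): punch at orig (0,4); cuts so far [(0, 4), (2, 5)]; region rows[0,8) x cols[4,6) = 8x2
Op 5 cut(6, 0): punch at orig (6,4); cuts so far [(0, 4), (2, 5), (6, 4)]; region rows[0,8) x cols[4,6) = 8x2
Op 6 cut(1, 0): punch at orig (1,4); cuts so far [(0, 4), (1, 4), (2, 5), (6, 4)]; region rows[0,8) x cols[4,6) = 8x2
Unfold 1 (reflect across v@6): 8 holes -> [(0, 4), (0, 7), (1, 4), (1, 7), (2, 5), (2, 6), (6, 4), (6, 7)]
Unfold 2 (reflect across v@4): 16 holes -> [(0, 0), (0, 3), (0, 4), (0, 7), (1, 0), (1, 3), (1, 4), (1, 7), (2, 1), (2, 2), (2, 5), (2, 6), (6, 0), (6, 3), (6, 4), (6, 7)]

Answer: 16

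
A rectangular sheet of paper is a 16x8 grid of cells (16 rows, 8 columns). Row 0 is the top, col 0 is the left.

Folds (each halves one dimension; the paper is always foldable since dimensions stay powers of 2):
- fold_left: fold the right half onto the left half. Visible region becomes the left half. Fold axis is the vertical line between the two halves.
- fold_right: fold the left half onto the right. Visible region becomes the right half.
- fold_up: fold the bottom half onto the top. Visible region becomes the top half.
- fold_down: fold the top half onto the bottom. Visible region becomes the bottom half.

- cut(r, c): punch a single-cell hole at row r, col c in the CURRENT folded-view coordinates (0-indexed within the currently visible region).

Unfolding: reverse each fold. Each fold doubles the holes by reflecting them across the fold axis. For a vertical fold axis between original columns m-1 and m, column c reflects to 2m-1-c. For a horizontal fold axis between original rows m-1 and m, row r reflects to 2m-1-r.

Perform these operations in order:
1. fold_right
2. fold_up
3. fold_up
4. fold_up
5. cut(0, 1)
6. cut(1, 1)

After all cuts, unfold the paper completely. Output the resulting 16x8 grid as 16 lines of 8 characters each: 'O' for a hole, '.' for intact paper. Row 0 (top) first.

Answer: ..O..O..
..O..O..
..O..O..
..O..O..
..O..O..
..O..O..
..O..O..
..O..O..
..O..O..
..O..O..
..O..O..
..O..O..
..O..O..
..O..O..
..O..O..
..O..O..

Derivation:
Op 1 fold_right: fold axis v@4; visible region now rows[0,16) x cols[4,8) = 16x4
Op 2 fold_up: fold axis h@8; visible region now rows[0,8) x cols[4,8) = 8x4
Op 3 fold_up: fold axis h@4; visible region now rows[0,4) x cols[4,8) = 4x4
Op 4 fold_up: fold axis h@2; visible region now rows[0,2) x cols[4,8) = 2x4
Op 5 cut(0, 1): punch at orig (0,5); cuts so far [(0, 5)]; region rows[0,2) x cols[4,8) = 2x4
Op 6 cut(1, 1): punch at orig (1,5); cuts so far [(0, 5), (1, 5)]; region rows[0,2) x cols[4,8) = 2x4
Unfold 1 (reflect across h@2): 4 holes -> [(0, 5), (1, 5), (2, 5), (3, 5)]
Unfold 2 (reflect across h@4): 8 holes -> [(0, 5), (1, 5), (2, 5), (3, 5), (4, 5), (5, 5), (6, 5), (7, 5)]
Unfold 3 (reflect across h@8): 16 holes -> [(0, 5), (1, 5), (2, 5), (3, 5), (4, 5), (5, 5), (6, 5), (7, 5), (8, 5), (9, 5), (10, 5), (11, 5), (12, 5), (13, 5), (14, 5), (15, 5)]
Unfold 4 (reflect across v@4): 32 holes -> [(0, 2), (0, 5), (1, 2), (1, 5), (2, 2), (2, 5), (3, 2), (3, 5), (4, 2), (4, 5), (5, 2), (5, 5), (6, 2), (6, 5), (7, 2), (7, 5), (8, 2), (8, 5), (9, 2), (9, 5), (10, 2), (10, 5), (11, 2), (11, 5), (12, 2), (12, 5), (13, 2), (13, 5), (14, 2), (14, 5), (15, 2), (15, 5)]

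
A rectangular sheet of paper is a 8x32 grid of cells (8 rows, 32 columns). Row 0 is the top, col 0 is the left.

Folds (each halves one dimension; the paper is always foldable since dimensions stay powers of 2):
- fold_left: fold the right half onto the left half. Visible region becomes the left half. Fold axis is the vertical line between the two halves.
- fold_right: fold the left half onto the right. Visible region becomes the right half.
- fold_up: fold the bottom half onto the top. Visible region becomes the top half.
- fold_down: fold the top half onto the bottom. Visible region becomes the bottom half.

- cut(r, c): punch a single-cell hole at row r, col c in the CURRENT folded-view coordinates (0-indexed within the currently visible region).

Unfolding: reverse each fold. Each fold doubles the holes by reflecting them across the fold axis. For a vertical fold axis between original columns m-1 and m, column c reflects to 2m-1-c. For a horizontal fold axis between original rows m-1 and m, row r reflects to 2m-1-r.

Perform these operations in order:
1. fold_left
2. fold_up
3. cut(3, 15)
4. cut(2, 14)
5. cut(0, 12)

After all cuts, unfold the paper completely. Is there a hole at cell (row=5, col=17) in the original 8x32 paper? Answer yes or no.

Answer: yes

Derivation:
Op 1 fold_left: fold axis v@16; visible region now rows[0,8) x cols[0,16) = 8x16
Op 2 fold_up: fold axis h@4; visible region now rows[0,4) x cols[0,16) = 4x16
Op 3 cut(3, 15): punch at orig (3,15); cuts so far [(3, 15)]; region rows[0,4) x cols[0,16) = 4x16
Op 4 cut(2, 14): punch at orig (2,14); cuts so far [(2, 14), (3, 15)]; region rows[0,4) x cols[0,16) = 4x16
Op 5 cut(0, 12): punch at orig (0,12); cuts so far [(0, 12), (2, 14), (3, 15)]; region rows[0,4) x cols[0,16) = 4x16
Unfold 1 (reflect across h@4): 6 holes -> [(0, 12), (2, 14), (3, 15), (4, 15), (5, 14), (7, 12)]
Unfold 2 (reflect across v@16): 12 holes -> [(0, 12), (0, 19), (2, 14), (2, 17), (3, 15), (3, 16), (4, 15), (4, 16), (5, 14), (5, 17), (7, 12), (7, 19)]
Holes: [(0, 12), (0, 19), (2, 14), (2, 17), (3, 15), (3, 16), (4, 15), (4, 16), (5, 14), (5, 17), (7, 12), (7, 19)]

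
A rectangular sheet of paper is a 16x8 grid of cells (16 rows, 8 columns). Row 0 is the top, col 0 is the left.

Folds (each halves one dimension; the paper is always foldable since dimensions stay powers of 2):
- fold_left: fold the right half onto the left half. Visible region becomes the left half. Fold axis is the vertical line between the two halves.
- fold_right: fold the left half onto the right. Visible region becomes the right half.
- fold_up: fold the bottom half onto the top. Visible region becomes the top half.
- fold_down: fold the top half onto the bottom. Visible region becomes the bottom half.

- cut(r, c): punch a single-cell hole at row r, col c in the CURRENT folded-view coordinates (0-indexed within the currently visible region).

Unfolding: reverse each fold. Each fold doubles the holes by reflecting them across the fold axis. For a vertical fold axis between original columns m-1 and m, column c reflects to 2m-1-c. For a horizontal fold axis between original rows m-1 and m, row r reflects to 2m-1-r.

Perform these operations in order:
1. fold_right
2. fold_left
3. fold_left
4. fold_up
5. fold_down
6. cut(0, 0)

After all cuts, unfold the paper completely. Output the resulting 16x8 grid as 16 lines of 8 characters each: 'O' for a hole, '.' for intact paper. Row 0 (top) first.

Op 1 fold_right: fold axis v@4; visible region now rows[0,16) x cols[4,8) = 16x4
Op 2 fold_left: fold axis v@6; visible region now rows[0,16) x cols[4,6) = 16x2
Op 3 fold_left: fold axis v@5; visible region now rows[0,16) x cols[4,5) = 16x1
Op 4 fold_up: fold axis h@8; visible region now rows[0,8) x cols[4,5) = 8x1
Op 5 fold_down: fold axis h@4; visible region now rows[4,8) x cols[4,5) = 4x1
Op 6 cut(0, 0): punch at orig (4,4); cuts so far [(4, 4)]; region rows[4,8) x cols[4,5) = 4x1
Unfold 1 (reflect across h@4): 2 holes -> [(3, 4), (4, 4)]
Unfold 2 (reflect across h@8): 4 holes -> [(3, 4), (4, 4), (11, 4), (12, 4)]
Unfold 3 (reflect across v@5): 8 holes -> [(3, 4), (3, 5), (4, 4), (4, 5), (11, 4), (11, 5), (12, 4), (12, 5)]
Unfold 4 (reflect across v@6): 16 holes -> [(3, 4), (3, 5), (3, 6), (3, 7), (4, 4), (4, 5), (4, 6), (4, 7), (11, 4), (11, 5), (11, 6), (11, 7), (12, 4), (12, 5), (12, 6), (12, 7)]
Unfold 5 (reflect across v@4): 32 holes -> [(3, 0), (3, 1), (3, 2), (3, 3), (3, 4), (3, 5), (3, 6), (3, 7), (4, 0), (4, 1), (4, 2), (4, 3), (4, 4), (4, 5), (4, 6), (4, 7), (11, 0), (11, 1), (11, 2), (11, 3), (11, 4), (11, 5), (11, 6), (11, 7), (12, 0), (12, 1), (12, 2), (12, 3), (12, 4), (12, 5), (12, 6), (12, 7)]

Answer: ........
........
........
OOOOOOOO
OOOOOOOO
........
........
........
........
........
........
OOOOOOOO
OOOOOOOO
........
........
........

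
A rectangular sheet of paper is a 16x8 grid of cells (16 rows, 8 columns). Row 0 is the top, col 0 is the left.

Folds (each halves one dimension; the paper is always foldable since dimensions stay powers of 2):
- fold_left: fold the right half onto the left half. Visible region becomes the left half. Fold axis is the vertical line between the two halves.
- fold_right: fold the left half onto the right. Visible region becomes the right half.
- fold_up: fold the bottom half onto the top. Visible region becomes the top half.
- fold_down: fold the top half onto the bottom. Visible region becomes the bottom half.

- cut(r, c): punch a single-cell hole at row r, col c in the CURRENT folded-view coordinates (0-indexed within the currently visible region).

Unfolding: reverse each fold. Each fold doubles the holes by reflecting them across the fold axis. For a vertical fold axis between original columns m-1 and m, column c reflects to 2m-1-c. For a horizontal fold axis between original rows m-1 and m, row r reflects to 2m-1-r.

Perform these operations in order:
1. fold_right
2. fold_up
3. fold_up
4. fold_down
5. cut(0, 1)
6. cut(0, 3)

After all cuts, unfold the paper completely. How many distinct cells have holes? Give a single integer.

Answer: 32

Derivation:
Op 1 fold_right: fold axis v@4; visible region now rows[0,16) x cols[4,8) = 16x4
Op 2 fold_up: fold axis h@8; visible region now rows[0,8) x cols[4,8) = 8x4
Op 3 fold_up: fold axis h@4; visible region now rows[0,4) x cols[4,8) = 4x4
Op 4 fold_down: fold axis h@2; visible region now rows[2,4) x cols[4,8) = 2x4
Op 5 cut(0, 1): punch at orig (2,5); cuts so far [(2, 5)]; region rows[2,4) x cols[4,8) = 2x4
Op 6 cut(0, 3): punch at orig (2,7); cuts so far [(2, 5), (2, 7)]; region rows[2,4) x cols[4,8) = 2x4
Unfold 1 (reflect across h@2): 4 holes -> [(1, 5), (1, 7), (2, 5), (2, 7)]
Unfold 2 (reflect across h@4): 8 holes -> [(1, 5), (1, 7), (2, 5), (2, 7), (5, 5), (5, 7), (6, 5), (6, 7)]
Unfold 3 (reflect across h@8): 16 holes -> [(1, 5), (1, 7), (2, 5), (2, 7), (5, 5), (5, 7), (6, 5), (6, 7), (9, 5), (9, 7), (10, 5), (10, 7), (13, 5), (13, 7), (14, 5), (14, 7)]
Unfold 4 (reflect across v@4): 32 holes -> [(1, 0), (1, 2), (1, 5), (1, 7), (2, 0), (2, 2), (2, 5), (2, 7), (5, 0), (5, 2), (5, 5), (5, 7), (6, 0), (6, 2), (6, 5), (6, 7), (9, 0), (9, 2), (9, 5), (9, 7), (10, 0), (10, 2), (10, 5), (10, 7), (13, 0), (13, 2), (13, 5), (13, 7), (14, 0), (14, 2), (14, 5), (14, 7)]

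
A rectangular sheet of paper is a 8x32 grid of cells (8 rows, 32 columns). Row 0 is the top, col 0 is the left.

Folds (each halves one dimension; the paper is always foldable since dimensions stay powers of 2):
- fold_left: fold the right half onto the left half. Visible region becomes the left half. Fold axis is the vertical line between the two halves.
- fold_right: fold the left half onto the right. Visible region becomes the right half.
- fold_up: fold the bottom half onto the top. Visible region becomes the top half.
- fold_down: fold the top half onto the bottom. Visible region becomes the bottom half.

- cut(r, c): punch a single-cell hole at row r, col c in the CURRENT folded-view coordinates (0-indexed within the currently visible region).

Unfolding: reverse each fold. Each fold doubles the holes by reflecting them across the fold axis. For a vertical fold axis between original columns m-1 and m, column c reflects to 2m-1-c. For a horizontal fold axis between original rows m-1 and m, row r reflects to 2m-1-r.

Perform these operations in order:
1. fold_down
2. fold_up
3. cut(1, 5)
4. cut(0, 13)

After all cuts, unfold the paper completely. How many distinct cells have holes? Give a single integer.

Op 1 fold_down: fold axis h@4; visible region now rows[4,8) x cols[0,32) = 4x32
Op 2 fold_up: fold axis h@6; visible region now rows[4,6) x cols[0,32) = 2x32
Op 3 cut(1, 5): punch at orig (5,5); cuts so far [(5, 5)]; region rows[4,6) x cols[0,32) = 2x32
Op 4 cut(0, 13): punch at orig (4,13); cuts so far [(4, 13), (5, 5)]; region rows[4,6) x cols[0,32) = 2x32
Unfold 1 (reflect across h@6): 4 holes -> [(4, 13), (5, 5), (6, 5), (7, 13)]
Unfold 2 (reflect across h@4): 8 holes -> [(0, 13), (1, 5), (2, 5), (3, 13), (4, 13), (5, 5), (6, 5), (7, 13)]

Answer: 8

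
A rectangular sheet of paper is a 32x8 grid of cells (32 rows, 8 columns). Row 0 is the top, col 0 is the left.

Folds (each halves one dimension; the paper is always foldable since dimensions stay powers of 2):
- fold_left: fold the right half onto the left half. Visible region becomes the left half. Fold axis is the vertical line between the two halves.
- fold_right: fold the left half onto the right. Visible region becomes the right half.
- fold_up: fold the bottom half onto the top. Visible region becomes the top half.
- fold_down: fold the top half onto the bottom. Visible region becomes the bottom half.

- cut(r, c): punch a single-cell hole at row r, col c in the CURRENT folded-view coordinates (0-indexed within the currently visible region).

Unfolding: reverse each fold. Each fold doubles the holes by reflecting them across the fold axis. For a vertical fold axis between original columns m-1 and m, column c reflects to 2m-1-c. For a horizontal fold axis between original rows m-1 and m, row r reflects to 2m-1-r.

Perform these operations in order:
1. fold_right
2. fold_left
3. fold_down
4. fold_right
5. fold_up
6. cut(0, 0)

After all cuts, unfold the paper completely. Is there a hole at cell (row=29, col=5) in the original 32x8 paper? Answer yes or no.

Op 1 fold_right: fold axis v@4; visible region now rows[0,32) x cols[4,8) = 32x4
Op 2 fold_left: fold axis v@6; visible region now rows[0,32) x cols[4,6) = 32x2
Op 3 fold_down: fold axis h@16; visible region now rows[16,32) x cols[4,6) = 16x2
Op 4 fold_right: fold axis v@5; visible region now rows[16,32) x cols[5,6) = 16x1
Op 5 fold_up: fold axis h@24; visible region now rows[16,24) x cols[5,6) = 8x1
Op 6 cut(0, 0): punch at orig (16,5); cuts so far [(16, 5)]; region rows[16,24) x cols[5,6) = 8x1
Unfold 1 (reflect across h@24): 2 holes -> [(16, 5), (31, 5)]
Unfold 2 (reflect across v@5): 4 holes -> [(16, 4), (16, 5), (31, 4), (31, 5)]
Unfold 3 (reflect across h@16): 8 holes -> [(0, 4), (0, 5), (15, 4), (15, 5), (16, 4), (16, 5), (31, 4), (31, 5)]
Unfold 4 (reflect across v@6): 16 holes -> [(0, 4), (0, 5), (0, 6), (0, 7), (15, 4), (15, 5), (15, 6), (15, 7), (16, 4), (16, 5), (16, 6), (16, 7), (31, 4), (31, 5), (31, 6), (31, 7)]
Unfold 5 (reflect across v@4): 32 holes -> [(0, 0), (0, 1), (0, 2), (0, 3), (0, 4), (0, 5), (0, 6), (0, 7), (15, 0), (15, 1), (15, 2), (15, 3), (15, 4), (15, 5), (15, 6), (15, 7), (16, 0), (16, 1), (16, 2), (16, 3), (16, 4), (16, 5), (16, 6), (16, 7), (31, 0), (31, 1), (31, 2), (31, 3), (31, 4), (31, 5), (31, 6), (31, 7)]
Holes: [(0, 0), (0, 1), (0, 2), (0, 3), (0, 4), (0, 5), (0, 6), (0, 7), (15, 0), (15, 1), (15, 2), (15, 3), (15, 4), (15, 5), (15, 6), (15, 7), (16, 0), (16, 1), (16, 2), (16, 3), (16, 4), (16, 5), (16, 6), (16, 7), (31, 0), (31, 1), (31, 2), (31, 3), (31, 4), (31, 5), (31, 6), (31, 7)]

Answer: no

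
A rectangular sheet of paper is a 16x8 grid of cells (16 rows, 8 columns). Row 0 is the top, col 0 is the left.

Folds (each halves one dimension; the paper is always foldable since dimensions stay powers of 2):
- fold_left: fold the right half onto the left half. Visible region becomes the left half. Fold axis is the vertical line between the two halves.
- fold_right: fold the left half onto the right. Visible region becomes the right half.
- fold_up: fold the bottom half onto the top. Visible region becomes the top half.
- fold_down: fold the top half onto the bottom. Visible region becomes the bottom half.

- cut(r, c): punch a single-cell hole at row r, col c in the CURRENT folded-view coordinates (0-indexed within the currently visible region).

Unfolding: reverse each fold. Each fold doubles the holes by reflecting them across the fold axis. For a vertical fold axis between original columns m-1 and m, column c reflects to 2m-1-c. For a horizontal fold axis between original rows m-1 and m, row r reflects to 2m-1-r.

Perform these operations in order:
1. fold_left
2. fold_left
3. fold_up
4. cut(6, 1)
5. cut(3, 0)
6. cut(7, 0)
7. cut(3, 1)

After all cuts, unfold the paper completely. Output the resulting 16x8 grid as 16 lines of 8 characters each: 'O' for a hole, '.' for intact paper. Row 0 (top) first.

Op 1 fold_left: fold axis v@4; visible region now rows[0,16) x cols[0,4) = 16x4
Op 2 fold_left: fold axis v@2; visible region now rows[0,16) x cols[0,2) = 16x2
Op 3 fold_up: fold axis h@8; visible region now rows[0,8) x cols[0,2) = 8x2
Op 4 cut(6, 1): punch at orig (6,1); cuts so far [(6, 1)]; region rows[0,8) x cols[0,2) = 8x2
Op 5 cut(3, 0): punch at orig (3,0); cuts so far [(3, 0), (6, 1)]; region rows[0,8) x cols[0,2) = 8x2
Op 6 cut(7, 0): punch at orig (7,0); cuts so far [(3, 0), (6, 1), (7, 0)]; region rows[0,8) x cols[0,2) = 8x2
Op 7 cut(3, 1): punch at orig (3,1); cuts so far [(3, 0), (3, 1), (6, 1), (7, 0)]; region rows[0,8) x cols[0,2) = 8x2
Unfold 1 (reflect across h@8): 8 holes -> [(3, 0), (3, 1), (6, 1), (7, 0), (8, 0), (9, 1), (12, 0), (12, 1)]
Unfold 2 (reflect across v@2): 16 holes -> [(3, 0), (3, 1), (3, 2), (3, 3), (6, 1), (6, 2), (7, 0), (7, 3), (8, 0), (8, 3), (9, 1), (9, 2), (12, 0), (12, 1), (12, 2), (12, 3)]
Unfold 3 (reflect across v@4): 32 holes -> [(3, 0), (3, 1), (3, 2), (3, 3), (3, 4), (3, 5), (3, 6), (3, 7), (6, 1), (6, 2), (6, 5), (6, 6), (7, 0), (7, 3), (7, 4), (7, 7), (8, 0), (8, 3), (8, 4), (8, 7), (9, 1), (9, 2), (9, 5), (9, 6), (12, 0), (12, 1), (12, 2), (12, 3), (12, 4), (12, 5), (12, 6), (12, 7)]

Answer: ........
........
........
OOOOOOOO
........
........
.OO..OO.
O..OO..O
O..OO..O
.OO..OO.
........
........
OOOOOOOO
........
........
........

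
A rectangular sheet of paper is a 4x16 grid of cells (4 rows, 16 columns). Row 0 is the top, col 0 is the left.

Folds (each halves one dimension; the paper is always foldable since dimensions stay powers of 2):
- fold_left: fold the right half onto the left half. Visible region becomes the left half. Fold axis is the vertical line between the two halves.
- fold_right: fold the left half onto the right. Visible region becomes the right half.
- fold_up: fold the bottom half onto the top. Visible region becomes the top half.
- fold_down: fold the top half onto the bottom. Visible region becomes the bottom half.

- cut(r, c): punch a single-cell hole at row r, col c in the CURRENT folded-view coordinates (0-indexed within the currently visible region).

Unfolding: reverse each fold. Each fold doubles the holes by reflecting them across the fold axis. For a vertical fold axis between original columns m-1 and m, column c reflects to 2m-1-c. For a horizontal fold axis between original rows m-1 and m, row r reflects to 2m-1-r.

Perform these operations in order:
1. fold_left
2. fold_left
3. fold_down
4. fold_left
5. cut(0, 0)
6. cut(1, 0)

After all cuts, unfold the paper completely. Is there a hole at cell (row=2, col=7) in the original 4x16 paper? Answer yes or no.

Answer: yes

Derivation:
Op 1 fold_left: fold axis v@8; visible region now rows[0,4) x cols[0,8) = 4x8
Op 2 fold_left: fold axis v@4; visible region now rows[0,4) x cols[0,4) = 4x4
Op 3 fold_down: fold axis h@2; visible region now rows[2,4) x cols[0,4) = 2x4
Op 4 fold_left: fold axis v@2; visible region now rows[2,4) x cols[0,2) = 2x2
Op 5 cut(0, 0): punch at orig (2,0); cuts so far [(2, 0)]; region rows[2,4) x cols[0,2) = 2x2
Op 6 cut(1, 0): punch at orig (3,0); cuts so far [(2, 0), (3, 0)]; region rows[2,4) x cols[0,2) = 2x2
Unfold 1 (reflect across v@2): 4 holes -> [(2, 0), (2, 3), (3, 0), (3, 3)]
Unfold 2 (reflect across h@2): 8 holes -> [(0, 0), (0, 3), (1, 0), (1, 3), (2, 0), (2, 3), (3, 0), (3, 3)]
Unfold 3 (reflect across v@4): 16 holes -> [(0, 0), (0, 3), (0, 4), (0, 7), (1, 0), (1, 3), (1, 4), (1, 7), (2, 0), (2, 3), (2, 4), (2, 7), (3, 0), (3, 3), (3, 4), (3, 7)]
Unfold 4 (reflect across v@8): 32 holes -> [(0, 0), (0, 3), (0, 4), (0, 7), (0, 8), (0, 11), (0, 12), (0, 15), (1, 0), (1, 3), (1, 4), (1, 7), (1, 8), (1, 11), (1, 12), (1, 15), (2, 0), (2, 3), (2, 4), (2, 7), (2, 8), (2, 11), (2, 12), (2, 15), (3, 0), (3, 3), (3, 4), (3, 7), (3, 8), (3, 11), (3, 12), (3, 15)]
Holes: [(0, 0), (0, 3), (0, 4), (0, 7), (0, 8), (0, 11), (0, 12), (0, 15), (1, 0), (1, 3), (1, 4), (1, 7), (1, 8), (1, 11), (1, 12), (1, 15), (2, 0), (2, 3), (2, 4), (2, 7), (2, 8), (2, 11), (2, 12), (2, 15), (3, 0), (3, 3), (3, 4), (3, 7), (3, 8), (3, 11), (3, 12), (3, 15)]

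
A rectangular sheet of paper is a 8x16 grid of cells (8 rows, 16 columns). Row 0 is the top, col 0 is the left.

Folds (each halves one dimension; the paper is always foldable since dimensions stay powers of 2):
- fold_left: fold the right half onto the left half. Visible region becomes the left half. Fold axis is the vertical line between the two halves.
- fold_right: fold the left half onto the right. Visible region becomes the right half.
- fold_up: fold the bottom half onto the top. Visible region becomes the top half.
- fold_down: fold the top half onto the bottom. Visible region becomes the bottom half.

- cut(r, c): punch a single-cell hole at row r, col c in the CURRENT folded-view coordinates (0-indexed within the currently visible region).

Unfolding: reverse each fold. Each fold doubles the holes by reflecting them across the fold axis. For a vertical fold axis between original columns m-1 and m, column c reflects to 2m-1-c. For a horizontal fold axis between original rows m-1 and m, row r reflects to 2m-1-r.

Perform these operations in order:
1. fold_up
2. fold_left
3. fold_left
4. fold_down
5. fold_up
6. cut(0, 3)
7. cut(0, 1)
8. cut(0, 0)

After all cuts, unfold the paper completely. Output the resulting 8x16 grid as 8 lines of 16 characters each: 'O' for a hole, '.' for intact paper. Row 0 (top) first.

Answer: OO.OO.OOOO.OO.OO
OO.OO.OOOO.OO.OO
OO.OO.OOOO.OO.OO
OO.OO.OOOO.OO.OO
OO.OO.OOOO.OO.OO
OO.OO.OOOO.OO.OO
OO.OO.OOOO.OO.OO
OO.OO.OOOO.OO.OO

Derivation:
Op 1 fold_up: fold axis h@4; visible region now rows[0,4) x cols[0,16) = 4x16
Op 2 fold_left: fold axis v@8; visible region now rows[0,4) x cols[0,8) = 4x8
Op 3 fold_left: fold axis v@4; visible region now rows[0,4) x cols[0,4) = 4x4
Op 4 fold_down: fold axis h@2; visible region now rows[2,4) x cols[0,4) = 2x4
Op 5 fold_up: fold axis h@3; visible region now rows[2,3) x cols[0,4) = 1x4
Op 6 cut(0, 3): punch at orig (2,3); cuts so far [(2, 3)]; region rows[2,3) x cols[0,4) = 1x4
Op 7 cut(0, 1): punch at orig (2,1); cuts so far [(2, 1), (2, 3)]; region rows[2,3) x cols[0,4) = 1x4
Op 8 cut(0, 0): punch at orig (2,0); cuts so far [(2, 0), (2, 1), (2, 3)]; region rows[2,3) x cols[0,4) = 1x4
Unfold 1 (reflect across h@3): 6 holes -> [(2, 0), (2, 1), (2, 3), (3, 0), (3, 1), (3, 3)]
Unfold 2 (reflect across h@2): 12 holes -> [(0, 0), (0, 1), (0, 3), (1, 0), (1, 1), (1, 3), (2, 0), (2, 1), (2, 3), (3, 0), (3, 1), (3, 3)]
Unfold 3 (reflect across v@4): 24 holes -> [(0, 0), (0, 1), (0, 3), (0, 4), (0, 6), (0, 7), (1, 0), (1, 1), (1, 3), (1, 4), (1, 6), (1, 7), (2, 0), (2, 1), (2, 3), (2, 4), (2, 6), (2, 7), (3, 0), (3, 1), (3, 3), (3, 4), (3, 6), (3, 7)]
Unfold 4 (reflect across v@8): 48 holes -> [(0, 0), (0, 1), (0, 3), (0, 4), (0, 6), (0, 7), (0, 8), (0, 9), (0, 11), (0, 12), (0, 14), (0, 15), (1, 0), (1, 1), (1, 3), (1, 4), (1, 6), (1, 7), (1, 8), (1, 9), (1, 11), (1, 12), (1, 14), (1, 15), (2, 0), (2, 1), (2, 3), (2, 4), (2, 6), (2, 7), (2, 8), (2, 9), (2, 11), (2, 12), (2, 14), (2, 15), (3, 0), (3, 1), (3, 3), (3, 4), (3, 6), (3, 7), (3, 8), (3, 9), (3, 11), (3, 12), (3, 14), (3, 15)]
Unfold 5 (reflect across h@4): 96 holes -> [(0, 0), (0, 1), (0, 3), (0, 4), (0, 6), (0, 7), (0, 8), (0, 9), (0, 11), (0, 12), (0, 14), (0, 15), (1, 0), (1, 1), (1, 3), (1, 4), (1, 6), (1, 7), (1, 8), (1, 9), (1, 11), (1, 12), (1, 14), (1, 15), (2, 0), (2, 1), (2, 3), (2, 4), (2, 6), (2, 7), (2, 8), (2, 9), (2, 11), (2, 12), (2, 14), (2, 15), (3, 0), (3, 1), (3, 3), (3, 4), (3, 6), (3, 7), (3, 8), (3, 9), (3, 11), (3, 12), (3, 14), (3, 15), (4, 0), (4, 1), (4, 3), (4, 4), (4, 6), (4, 7), (4, 8), (4, 9), (4, 11), (4, 12), (4, 14), (4, 15), (5, 0), (5, 1), (5, 3), (5, 4), (5, 6), (5, 7), (5, 8), (5, 9), (5, 11), (5, 12), (5, 14), (5, 15), (6, 0), (6, 1), (6, 3), (6, 4), (6, 6), (6, 7), (6, 8), (6, 9), (6, 11), (6, 12), (6, 14), (6, 15), (7, 0), (7, 1), (7, 3), (7, 4), (7, 6), (7, 7), (7, 8), (7, 9), (7, 11), (7, 12), (7, 14), (7, 15)]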